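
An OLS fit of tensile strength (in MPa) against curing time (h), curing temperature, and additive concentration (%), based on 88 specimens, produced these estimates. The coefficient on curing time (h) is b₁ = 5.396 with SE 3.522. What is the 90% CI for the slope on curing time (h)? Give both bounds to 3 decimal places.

df = n − k − 1 = 88 − 3 − 1 = 84.
t* = t_{0.05, 84} = 1.663197.
Margin = t* × SE = 1.663197 × 3.522 = 5.85778.
CI: 5.396 ± 5.85778 → (-0.462, 11.254).
With 90% confidence, each one-unit increase in curing time (h) is associated with a change of between -0.462 and 11.254 MPa in tensile strength, holding the other predictors fixed.

(-0.462, 11.254)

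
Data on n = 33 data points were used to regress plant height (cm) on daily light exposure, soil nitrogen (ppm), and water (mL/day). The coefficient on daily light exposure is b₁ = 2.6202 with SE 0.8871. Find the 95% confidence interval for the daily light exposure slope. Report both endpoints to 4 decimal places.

df = n − k − 1 = 33 − 3 − 1 = 29.
t* = t_{0.025, 29} = 2.04523.
Margin = t* × SE = 2.04523 × 0.8871 = 1.814323.
CI: 2.6202 ± 1.814323 → (0.8059, 4.4345).
With 95% confidence, each one-unit increase in daily light exposure is associated with a change of between 0.8059 and 4.4345 cm in plant height, holding the other predictors fixed.

(0.8059, 4.4345)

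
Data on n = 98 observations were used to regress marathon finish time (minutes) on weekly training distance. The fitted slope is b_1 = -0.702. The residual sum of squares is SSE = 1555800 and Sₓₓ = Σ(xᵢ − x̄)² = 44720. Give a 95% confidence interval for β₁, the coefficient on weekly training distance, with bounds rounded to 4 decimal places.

MSE = SSE/(n − 2) = 1555800/96 = 16206.2.
SE(b_1) = √(MSE/Sₓₓ) = √(16206.2/44720) = 0.601992.
df = n − 2 = 96.
t* = t_{0.025, 96} = 1.984984.
Margin = t* × SE = 1.984984 × 0.601992 = 1.194944.
CI: -0.702 ± 1.194944 → (-1.8969, 0.4929).
With 95% confidence, each one-unit increase in weekly training distance is associated with a change of between -1.8969 and 0.4929 minutes in marathon finish time.

(-1.8969, 0.4929)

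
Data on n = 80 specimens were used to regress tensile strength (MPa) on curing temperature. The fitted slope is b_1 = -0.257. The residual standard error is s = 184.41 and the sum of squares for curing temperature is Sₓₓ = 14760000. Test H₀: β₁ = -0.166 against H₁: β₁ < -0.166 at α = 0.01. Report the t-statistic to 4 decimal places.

SE(b_1) = s/√Sₓₓ = 184.41/√14760000 = 0.048.
t = (-0.257 − (-0.166)) / 0.048 = -1.8958.
df = n − 2 = 78.
One-sided p ≈ 0.0308, which is ≥ 0.01, so fail to reject H₀.
The data do not give significant evidence that the true slope on curing temperature is below -0.166 MPa per unit.

t = -1.8958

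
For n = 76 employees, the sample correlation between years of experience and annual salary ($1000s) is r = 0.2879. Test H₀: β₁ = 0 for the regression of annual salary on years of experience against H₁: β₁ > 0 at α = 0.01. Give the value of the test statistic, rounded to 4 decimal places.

t = 2.5861

t = r·√(n − 2)/√(1 − r²) = 0.2879·√74/√0.917114 = 2.5861.
df = n − 2 = 74.
One-sided p ≈ 0.0058, which is < 0.01, so reject H₀.
There is evidence of a linear association between years of experience and annual salary.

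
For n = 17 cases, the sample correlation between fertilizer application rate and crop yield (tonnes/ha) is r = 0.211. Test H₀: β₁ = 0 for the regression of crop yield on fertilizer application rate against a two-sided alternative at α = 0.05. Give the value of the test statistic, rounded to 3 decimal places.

t = r·√(n − 2)/√(1 − r²) = 0.211·√15/√0.955479 = 0.836.
df = n − 2 = 15.
Two-sided p ≈ 0.4163, which is ≥ 0.05, so fail to reject H₀.
The data do not give significant evidence of a linear association between fertilizer application rate and crop yield.

t = 0.836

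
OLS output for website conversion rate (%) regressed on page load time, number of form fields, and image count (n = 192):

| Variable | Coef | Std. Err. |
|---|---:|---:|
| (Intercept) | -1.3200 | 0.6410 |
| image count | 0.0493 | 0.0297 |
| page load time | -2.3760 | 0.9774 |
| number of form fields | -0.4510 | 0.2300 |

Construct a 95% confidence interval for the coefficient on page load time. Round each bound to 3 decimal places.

(-4.304, -0.448)

Read off: b = -2.3760, SE = 0.9774 for page load time.
df = n − k − 1 = 192 − 3 − 1 = 188.
t* = t_{0.025, 188} = 1.972663.
Margin = t* × SE = 1.972663 × 0.9774 = 1.92808.
CI: -2.3760 ± 1.92808 → (-4.304, -0.448).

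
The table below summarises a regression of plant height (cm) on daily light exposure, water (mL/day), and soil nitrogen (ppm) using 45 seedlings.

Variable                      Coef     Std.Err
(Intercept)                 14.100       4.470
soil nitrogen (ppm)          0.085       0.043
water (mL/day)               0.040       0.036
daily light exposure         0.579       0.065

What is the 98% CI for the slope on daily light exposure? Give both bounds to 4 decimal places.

Read off: b = 0.579, SE = 0.065 for daily light exposure.
df = n − k − 1 = 45 − 3 − 1 = 41.
t* = t_{0.01, 41} = 2.420803.
Margin = t* × SE = 2.420803 × 0.065 = 0.157352.
CI: 0.579 ± 0.157352 → (0.4216, 0.7364).

(0.4216, 0.7364)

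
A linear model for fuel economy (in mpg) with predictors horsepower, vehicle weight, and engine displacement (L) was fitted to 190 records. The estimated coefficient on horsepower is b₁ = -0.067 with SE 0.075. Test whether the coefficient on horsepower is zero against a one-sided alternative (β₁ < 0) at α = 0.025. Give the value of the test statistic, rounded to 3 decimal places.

H₀: β₁ = 0 vs H₁: β₁ < 0.
t = (b₁ − β₁⁰)/SE = -0.067 / 0.075 = -0.893.
df = n − k − 1 = 190 − 3 − 1 = 186.
One-sided p ≈ 0.1864, which is ≥ 0.025, so fail to reject H₀.
The data do not give significant evidence that the true slope on horsepower is negative, holding the other predictors fixed.

t = -0.893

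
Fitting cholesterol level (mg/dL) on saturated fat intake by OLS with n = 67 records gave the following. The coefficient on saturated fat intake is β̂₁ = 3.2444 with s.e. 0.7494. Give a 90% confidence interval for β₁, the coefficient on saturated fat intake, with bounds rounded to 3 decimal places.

df = n − 2 = 67 − 2 = 65.
t* = t_{0.05, 65} = 1.668636.
Margin = t* × SE = 1.668636 × 0.7494 = 1.25048.
CI: 3.2444 ± 1.25048 → (1.994, 4.495).
With 90% confidence, each one-unit increase in saturated fat intake is associated with a change of between 1.994 and 4.495 mg/dL in cholesterol level.

(1.994, 4.495)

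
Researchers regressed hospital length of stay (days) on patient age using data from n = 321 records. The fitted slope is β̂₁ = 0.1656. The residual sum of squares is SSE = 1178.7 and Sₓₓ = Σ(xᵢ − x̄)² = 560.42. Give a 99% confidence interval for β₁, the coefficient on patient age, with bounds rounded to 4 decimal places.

(-0.0448, 0.3760)

MSE = SSE/(n − 2) = 1178.7/319 = 3.69498.
SE(β̂₁) = √(MSE/Sₓₓ) = √(3.69498/560.42) = 0.0811988.
df = n − 2 = 319.
t* = t_{0.005, 319} = 2.591329.
Margin = t* × SE = 2.591329 × 0.0811988 = 0.210413.
CI: 0.1656 ± 0.210413 → (-0.0448, 0.3760).
With 99% confidence, each one-unit increase in patient age is associated with a change of between -0.0448 and 0.3760 days in hospital length of stay.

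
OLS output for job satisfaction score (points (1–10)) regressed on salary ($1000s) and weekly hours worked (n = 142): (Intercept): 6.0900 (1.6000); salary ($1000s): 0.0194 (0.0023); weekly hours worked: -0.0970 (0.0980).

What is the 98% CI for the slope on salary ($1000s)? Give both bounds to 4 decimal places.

Read off: b = 0.0194, SE = 0.0023 for salary ($1000s).
df = n − k − 1 = 142 − 2 − 1 = 139.
t* = t_{0.01, 139} = 2.353474.
Margin = t* × SE = 2.353474 × 0.0023 = 0.005413.
CI: 0.0194 ± 0.005413 → (0.0140, 0.0248).

(0.0140, 0.0248)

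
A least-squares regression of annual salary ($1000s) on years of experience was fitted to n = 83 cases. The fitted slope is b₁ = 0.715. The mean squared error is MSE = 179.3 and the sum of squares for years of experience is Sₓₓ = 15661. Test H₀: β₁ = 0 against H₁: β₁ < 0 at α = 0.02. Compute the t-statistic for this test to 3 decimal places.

t = 6.682

SE(b₁) = √(MSE/Sₓₓ) = √(179.3/15661) = 0.106999.
t = 0.715 / 0.106999 = 6.682.
df = n − 2 = 81.
One-sided p ≈ 1.0000, which is ≥ 0.02, so fail to reject H₀.
The data do not give significant evidence that the true slope on years of experience is negative.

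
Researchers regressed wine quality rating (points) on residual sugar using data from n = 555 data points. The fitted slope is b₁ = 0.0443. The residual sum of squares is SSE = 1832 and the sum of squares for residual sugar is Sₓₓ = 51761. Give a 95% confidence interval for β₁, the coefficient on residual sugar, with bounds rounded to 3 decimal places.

(0.029, 0.060)

MSE = SSE/(n − 2) = 1832/553 = 3.31284.
SE(b₁) = √(MSE/Sₓₓ) = √(3.31284/51761) = 0.00800016.
df = n − 2 = 553.
t* = t_{0.025, 553} = 1.964263.
Margin = t* × SE = 1.964263 × 0.00800016 = 0.01571.
CI: 0.0443 ± 0.01571 → (0.029, 0.060).
With 95% confidence, each one-unit increase in residual sugar is associated with a change of between 0.029 and 0.060 points in wine quality rating.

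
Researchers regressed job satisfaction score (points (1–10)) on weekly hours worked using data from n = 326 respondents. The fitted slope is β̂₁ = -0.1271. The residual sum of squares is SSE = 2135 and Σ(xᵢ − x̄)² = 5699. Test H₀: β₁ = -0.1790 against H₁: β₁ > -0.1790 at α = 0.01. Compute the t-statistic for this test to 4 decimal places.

MSE = SSE/(n − 2) = 2135/324 = 6.58951.
SE(β̂₁) = √(MSE/Sₓₓ) = √(6.58951/5699) = 0.0340038.
t = (-0.1271 − (-0.1790)) / 0.0340038 = 1.5263.
df = n − 2 = 324.
One-sided p ≈ 0.0640, which is ≥ 0.01, so fail to reject H₀.
The data do not give significant evidence that the true slope on weekly hours worked exceeds -0.1790 points (1–10) per unit.

t = 1.5263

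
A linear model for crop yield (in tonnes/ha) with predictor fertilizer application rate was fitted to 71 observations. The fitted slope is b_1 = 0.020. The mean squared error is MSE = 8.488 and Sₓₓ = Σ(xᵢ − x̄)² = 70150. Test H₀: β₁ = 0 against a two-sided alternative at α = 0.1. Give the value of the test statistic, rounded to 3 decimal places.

SE(b_1) = √(MSE/Sₓₓ) = √(8.488/70150) = 0.0109999.
t = 0.020 / 0.0109999 = 1.818.
df = n − 2 = 69.
Two-sided p ≈ 0.0734, which is < 0.1, so reject H₀.
There is evidence that fertilizer application rate is associated with crop yield.

t = 1.818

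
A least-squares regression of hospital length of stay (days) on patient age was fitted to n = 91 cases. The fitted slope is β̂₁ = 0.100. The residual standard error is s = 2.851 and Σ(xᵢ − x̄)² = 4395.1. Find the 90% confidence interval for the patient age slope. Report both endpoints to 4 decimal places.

(0.0285, 0.1715)

SE(β̂₁) = s/√Sₓₓ = 2.851/√4395.1 = 0.0430044.
df = n − 2 = 89.
t* = t_{0.05, 89} = 1.662155.
Margin = t* × SE = 1.662155 × 0.0430044 = 0.071480.
CI: 0.100 ± 0.071480 → (0.0285, 0.1715).
With 90% confidence, each one-unit increase in patient age is associated with a change of between 0.0285 and 0.1715 days in hospital length of stay.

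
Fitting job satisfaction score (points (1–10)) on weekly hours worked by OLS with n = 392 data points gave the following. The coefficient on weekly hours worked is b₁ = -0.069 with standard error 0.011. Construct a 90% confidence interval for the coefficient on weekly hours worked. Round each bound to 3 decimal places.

(-0.087, -0.051)

df = n − 2 = 392 − 2 = 390.
t* = t_{0.05, 390} = 1.64877.
Margin = t* × SE = 1.64877 × 0.011 = 0.01814.
CI: -0.069 ± 0.01814 → (-0.087, -0.051).
With 90% confidence, each one-unit increase in weekly hours worked is associated with a change of between -0.087 and -0.051 points (1–10) in job satisfaction score.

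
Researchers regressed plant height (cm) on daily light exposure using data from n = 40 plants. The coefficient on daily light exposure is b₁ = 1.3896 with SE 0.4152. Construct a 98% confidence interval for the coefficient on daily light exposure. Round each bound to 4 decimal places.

(0.3813, 2.3979)

df = n − 2 = 40 − 2 = 38.
t* = t_{0.01, 38} = 2.428568.
Margin = t* × SE = 2.428568 × 0.4152 = 1.008341.
CI: 1.3896 ± 1.008341 → (0.3813, 2.3979).
With 98% confidence, each one-unit increase in daily light exposure is associated with a change of between 0.3813 and 2.3979 cm in plant height.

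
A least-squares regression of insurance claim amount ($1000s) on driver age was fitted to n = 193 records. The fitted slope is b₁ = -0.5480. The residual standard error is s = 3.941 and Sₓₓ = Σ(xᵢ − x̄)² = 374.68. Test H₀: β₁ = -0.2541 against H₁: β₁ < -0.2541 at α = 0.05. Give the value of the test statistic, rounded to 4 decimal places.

t = -1.4435

SE(b₁) = s/√Sₓₓ = 3.941/√374.68 = 0.203599.
t = (-0.5480 − (-0.2541)) / 0.203599 = -1.4435.
df = n − 2 = 191.
One-sided p ≈ 0.0753, which is ≥ 0.05, so fail to reject H₀.
The data do not give significant evidence that the true slope on driver age is below -0.2541 $1000s per unit.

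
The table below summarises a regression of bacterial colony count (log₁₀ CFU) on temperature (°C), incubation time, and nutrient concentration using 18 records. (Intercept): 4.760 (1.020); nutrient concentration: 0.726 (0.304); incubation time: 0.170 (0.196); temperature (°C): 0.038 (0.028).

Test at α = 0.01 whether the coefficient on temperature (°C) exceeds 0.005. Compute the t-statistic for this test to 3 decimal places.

t = 1.179

Read off: b = 0.038, SE = 0.028 for temperature (°C).
H₀: β₁ = 0.005 vs H₁: β₁ > 0.005.
t = (0.038 − 0.005) / 0.028 = 1.179.
df = n − k − 1 = 18 − 3 − 1 = 14.
One-sided p ≈ 0.1291, which is ≥ 0.01, so fail to reject H₀.
The data do not give significant evidence that the true slope on temperature (°C) exceeds 0.005 log₁₀ CFU per unit, holding the other predictors fixed.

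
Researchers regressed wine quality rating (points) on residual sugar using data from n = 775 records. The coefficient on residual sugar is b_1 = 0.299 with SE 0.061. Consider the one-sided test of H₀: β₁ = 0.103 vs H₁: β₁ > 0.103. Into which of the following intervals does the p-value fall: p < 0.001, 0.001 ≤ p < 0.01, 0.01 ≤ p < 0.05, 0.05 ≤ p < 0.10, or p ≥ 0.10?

t = (0.299 − 0.103) / 0.061 = 3.213.
df = n − 2 = 775 − 2 = 773.
One-sided p = P(T_{773} > t) ≈ 0.0007.
So p < 0.001.

p < 0.001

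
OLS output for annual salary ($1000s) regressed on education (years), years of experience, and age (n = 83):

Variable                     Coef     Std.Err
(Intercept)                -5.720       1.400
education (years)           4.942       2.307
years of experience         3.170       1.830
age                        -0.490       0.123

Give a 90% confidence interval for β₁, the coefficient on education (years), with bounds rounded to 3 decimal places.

(1.102, 8.782)

Read off: b = 4.942, SE = 2.307 for education (years).
df = n − k − 1 = 83 − 3 − 1 = 79.
t* = t_{0.05, 79} = 1.664371.
Margin = t* × SE = 1.664371 × 2.307 = 3.83970.
CI: 4.942 ± 3.83970 → (1.102, 8.782).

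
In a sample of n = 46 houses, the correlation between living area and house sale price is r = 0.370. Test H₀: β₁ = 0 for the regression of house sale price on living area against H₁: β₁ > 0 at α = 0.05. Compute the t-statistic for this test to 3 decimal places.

t = r·√(n − 2)/√(1 − r²) = 0.370·√44/√0.8631 = 2.642.
df = n − 2 = 44.
One-sided p ≈ 0.0057, which is < 0.05, so reject H₀.
There is evidence of a linear association between living area and house sale price.

t = 2.642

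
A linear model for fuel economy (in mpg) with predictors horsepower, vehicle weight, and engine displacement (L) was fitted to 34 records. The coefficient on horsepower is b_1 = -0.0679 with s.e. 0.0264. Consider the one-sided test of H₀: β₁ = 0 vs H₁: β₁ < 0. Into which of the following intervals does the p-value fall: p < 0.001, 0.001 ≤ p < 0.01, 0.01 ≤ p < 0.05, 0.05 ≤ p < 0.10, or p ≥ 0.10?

0.001 ≤ p < 0.01

t = -0.0679 / 0.0264 = -2.572.
df = n − k − 1 = 34 − 3 − 1 = 30.
One-sided p = P(T_{30} < t) ≈ 0.0077.
So 0.001 ≤ p < 0.01.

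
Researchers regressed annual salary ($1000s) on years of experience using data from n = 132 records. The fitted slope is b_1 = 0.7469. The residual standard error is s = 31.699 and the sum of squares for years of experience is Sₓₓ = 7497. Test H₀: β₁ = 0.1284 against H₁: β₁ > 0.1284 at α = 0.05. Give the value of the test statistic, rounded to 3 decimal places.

SE(b_1) = s/√Sₓₓ = 31.699/√7497 = 0.366102.
t = (0.7469 − 0.1284) / 0.366102 = 1.689.
df = n − 2 = 130.
One-sided p ≈ 0.0468, which is < 0.05, so reject H₀.
There is evidence that the true slope on years of experience exceeds 0.1284 $1000s per unit.

t = 1.689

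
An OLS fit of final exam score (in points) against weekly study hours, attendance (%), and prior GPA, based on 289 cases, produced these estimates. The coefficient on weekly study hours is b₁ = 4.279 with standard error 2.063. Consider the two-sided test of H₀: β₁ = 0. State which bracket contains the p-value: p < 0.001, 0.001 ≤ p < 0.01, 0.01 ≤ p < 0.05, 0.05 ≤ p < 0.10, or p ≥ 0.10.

0.01 ≤ p < 0.05

t = 4.279 / 2.063 = 2.074.
df = n − k − 1 = 289 − 3 − 1 = 285.
Two-sided p = 2·P(T_{285} > |t|) ≈ 0.0390.
So 0.01 ≤ p < 0.05.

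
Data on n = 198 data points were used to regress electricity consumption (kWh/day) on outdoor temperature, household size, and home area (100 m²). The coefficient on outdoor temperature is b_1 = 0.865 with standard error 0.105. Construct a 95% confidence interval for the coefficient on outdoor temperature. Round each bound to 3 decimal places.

(0.658, 1.072)

df = n − k − 1 = 198 − 3 − 1 = 194.
t* = t_{0.025, 194} = 1.972268.
Margin = t* × SE = 1.972268 × 0.105 = 0.20709.
CI: 0.865 ± 0.20709 → (0.658, 1.072).
With 95% confidence, each one-unit increase in outdoor temperature is associated with a change of between 0.658 and 1.072 kWh/day in electricity consumption, holding the other predictors fixed.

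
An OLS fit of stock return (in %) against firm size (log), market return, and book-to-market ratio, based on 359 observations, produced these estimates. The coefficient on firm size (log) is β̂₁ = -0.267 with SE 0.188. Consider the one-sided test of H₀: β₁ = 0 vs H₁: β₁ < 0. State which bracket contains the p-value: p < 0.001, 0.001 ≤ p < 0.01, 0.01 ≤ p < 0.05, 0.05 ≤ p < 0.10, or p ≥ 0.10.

t = -0.267 / 0.188 = -1.420.
df = n − k − 1 = 359 − 3 − 1 = 355.
One-sided p = P(T_{355} < t) ≈ 0.0782.
So 0.05 ≤ p < 0.10.

0.05 ≤ p < 0.10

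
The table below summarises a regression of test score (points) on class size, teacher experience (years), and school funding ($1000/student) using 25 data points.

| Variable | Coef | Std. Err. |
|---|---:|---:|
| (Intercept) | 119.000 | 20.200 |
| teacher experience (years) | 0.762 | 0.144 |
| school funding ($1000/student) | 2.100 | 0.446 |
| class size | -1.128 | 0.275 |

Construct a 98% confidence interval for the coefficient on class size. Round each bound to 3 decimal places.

(-1.820, -0.436)

Read off: b = -1.128, SE = 0.275 for class size.
df = n − k − 1 = 25 − 3 − 1 = 21.
t* = t_{0.01, 21} = 2.517648.
Margin = t* × SE = 2.517648 × 0.275 = 0.69235.
CI: -1.128 ± 0.69235 → (-1.820, -0.436).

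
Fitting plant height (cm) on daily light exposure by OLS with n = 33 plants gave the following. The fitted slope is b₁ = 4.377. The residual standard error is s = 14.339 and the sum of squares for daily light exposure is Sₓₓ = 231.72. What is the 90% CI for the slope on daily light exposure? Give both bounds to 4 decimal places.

SE(b₁) = s/√Sₓₓ = 14.339/√231.72 = 0.94197.
df = n − 2 = 31.
t* = t_{0.05, 31} = 1.695519.
Margin = t* × SE = 1.695519 × 0.94197 = 1.597128.
CI: 4.377 ± 1.597128 → (2.7799, 5.9741).
With 90% confidence, each one-unit increase in daily light exposure is associated with a change of between 2.7799 and 5.9741 cm in plant height.

(2.7799, 5.9741)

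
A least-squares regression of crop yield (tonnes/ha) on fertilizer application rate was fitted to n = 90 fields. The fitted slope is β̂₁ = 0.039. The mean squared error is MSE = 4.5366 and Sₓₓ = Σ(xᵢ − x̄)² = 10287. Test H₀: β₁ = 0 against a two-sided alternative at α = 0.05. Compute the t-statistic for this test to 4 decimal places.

t = 1.8571

SE(β̂₁) = √(MSE/Sₓₓ) = √(4.5366/10287) = 0.0210001.
t = 0.039 / 0.0210001 = 1.8571.
df = n − 2 = 88.
Two-sided p ≈ 0.0666, which is ≥ 0.05, so fail to reject H₀.
The data do not give significant evidence of an association between fertilizer application rate and crop yield.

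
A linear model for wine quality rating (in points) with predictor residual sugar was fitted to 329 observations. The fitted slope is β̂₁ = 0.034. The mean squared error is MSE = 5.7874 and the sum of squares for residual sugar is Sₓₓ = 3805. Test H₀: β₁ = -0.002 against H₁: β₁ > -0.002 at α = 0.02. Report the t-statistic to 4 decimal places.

t = 0.9231

SE(β̂₁) = √(MSE/Sₓₓ) = √(5.7874/3805) = 0.039.
t = (0.034 − (-0.002)) / 0.039 = 0.9231.
df = n − 2 = 327.
One-sided p ≈ 0.1783, which is ≥ 0.02, so fail to reject H₀.
The data do not give significant evidence that the true slope on residual sugar exceeds -0.002 points per unit.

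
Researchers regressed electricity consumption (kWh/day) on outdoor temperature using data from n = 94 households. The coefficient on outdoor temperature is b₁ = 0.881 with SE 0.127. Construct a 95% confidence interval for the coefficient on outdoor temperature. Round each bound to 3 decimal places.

(0.629, 1.133)

df = n − 2 = 94 − 2 = 92.
t* = t_{0.025, 92} = 1.986086.
Margin = t* × SE = 1.986086 × 0.127 = 0.25223.
CI: 0.881 ± 0.25223 → (0.629, 1.133).
With 95% confidence, each one-unit increase in outdoor temperature is associated with a change of between 0.629 and 1.133 kWh/day in electricity consumption.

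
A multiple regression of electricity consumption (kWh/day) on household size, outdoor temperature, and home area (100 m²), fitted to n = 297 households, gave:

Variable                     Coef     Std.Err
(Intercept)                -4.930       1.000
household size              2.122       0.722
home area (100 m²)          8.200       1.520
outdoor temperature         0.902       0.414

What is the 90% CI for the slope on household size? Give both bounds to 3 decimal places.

(0.931, 3.313)

Read off: b = 2.122, SE = 0.722 for household size.
df = n − k − 1 = 297 − 3 − 1 = 293.
t* = t_{0.05, 293} = 1.650071.
Margin = t* × SE = 1.650071 × 0.722 = 1.19135.
CI: 2.122 ± 1.19135 → (0.931, 3.313).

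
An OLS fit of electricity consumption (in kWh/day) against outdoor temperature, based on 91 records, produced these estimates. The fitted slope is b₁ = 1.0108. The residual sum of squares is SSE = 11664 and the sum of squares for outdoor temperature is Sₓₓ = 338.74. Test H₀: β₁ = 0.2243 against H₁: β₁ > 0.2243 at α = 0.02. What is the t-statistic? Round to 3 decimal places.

t = 1.264

MSE = SSE/(n − 2) = 11664/89 = 131.056.
SE(b₁) = √(MSE/Sₓₓ) = √(131.056/338.74) = 0.622007.
t = (1.0108 − 0.2243) / 0.622007 = 1.264.
df = n − 2 = 89.
One-sided p ≈ 0.1047, which is ≥ 0.02, so fail to reject H₀.
The data do not give significant evidence that the true slope on outdoor temperature exceeds 0.2243 kWh/day per unit.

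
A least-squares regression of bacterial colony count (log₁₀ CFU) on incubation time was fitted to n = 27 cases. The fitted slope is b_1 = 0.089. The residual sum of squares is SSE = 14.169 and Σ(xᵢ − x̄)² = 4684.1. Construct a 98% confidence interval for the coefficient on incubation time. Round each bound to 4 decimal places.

MSE = SSE/(n − 2) = 14.169/25 = 0.56676.
SE(b_1) = √(MSE/Sₓₓ) = √(0.56676/4684.1) = 0.0109998.
df = n − 2 = 25.
t* = t_{0.01, 25} = 2.485107.
Margin = t* × SE = 2.485107 × 0.0109998 = 0.027336.
CI: 0.089 ± 0.027336 → (0.0617, 0.1163).
With 98% confidence, each one-unit increase in incubation time is associated with a change of between 0.0617 and 0.1163 log₁₀ CFU in bacterial colony count.

(0.0617, 0.1163)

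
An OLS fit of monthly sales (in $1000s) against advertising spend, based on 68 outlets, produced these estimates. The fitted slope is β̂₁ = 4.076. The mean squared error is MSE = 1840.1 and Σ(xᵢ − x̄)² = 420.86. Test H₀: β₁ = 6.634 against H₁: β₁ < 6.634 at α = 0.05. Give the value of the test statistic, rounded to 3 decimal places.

SE(β̂₁) = √(MSE/Sₓₓ) = √(1840.1/420.86) = 2.09099.
t = (4.076 − 6.634) / 2.09099 = -1.223.
df = n − 2 = 66.
One-sided p ≈ 0.1128, which is ≥ 0.05, so fail to reject H₀.
The data do not give significant evidence that the true slope on advertising spend is below 6.634 $1000s per unit.

t = -1.223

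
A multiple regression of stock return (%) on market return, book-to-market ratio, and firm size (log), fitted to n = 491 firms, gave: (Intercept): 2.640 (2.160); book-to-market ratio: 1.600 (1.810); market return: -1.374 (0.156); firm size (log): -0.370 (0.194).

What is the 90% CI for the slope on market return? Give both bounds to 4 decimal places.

(-1.6311, -1.1169)

Read off: b = -1.374, SE = 0.156 for market return.
df = n − k − 1 = 491 − 3 − 1 = 487.
t* = t_{0.05, 487} = 1.647989.
Margin = t* × SE = 1.647989 × 0.156 = 0.257086.
CI: -1.374 ± 0.257086 → (-1.6311, -1.1169).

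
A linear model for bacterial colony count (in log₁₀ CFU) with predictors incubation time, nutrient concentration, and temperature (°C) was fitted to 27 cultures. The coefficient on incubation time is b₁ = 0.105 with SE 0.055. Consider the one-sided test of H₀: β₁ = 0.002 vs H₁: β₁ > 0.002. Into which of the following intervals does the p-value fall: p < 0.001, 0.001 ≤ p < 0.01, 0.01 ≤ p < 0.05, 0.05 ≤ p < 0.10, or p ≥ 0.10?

t = (0.105 − 0.002) / 0.055 = 1.873.
df = n − k − 1 = 27 − 3 − 1 = 23.
One-sided p = P(T_{23} > t) ≈ 0.0369.
So 0.01 ≤ p < 0.05.

0.01 ≤ p < 0.05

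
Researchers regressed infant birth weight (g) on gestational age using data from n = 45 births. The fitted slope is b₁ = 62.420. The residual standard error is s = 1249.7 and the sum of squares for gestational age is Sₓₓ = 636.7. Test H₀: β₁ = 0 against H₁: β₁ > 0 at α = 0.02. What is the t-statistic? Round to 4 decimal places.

t = 1.2603

SE(b₁) = s/√Sₓₓ = 1249.7/√636.7 = 49.5266.
t = 62.420 / 49.5266 = 1.2603.
df = n − 2 = 43.
One-sided p ≈ 0.1072, which is ≥ 0.02, so fail to reject H₀.
The data do not give significant evidence that the true slope on gestational age is positive.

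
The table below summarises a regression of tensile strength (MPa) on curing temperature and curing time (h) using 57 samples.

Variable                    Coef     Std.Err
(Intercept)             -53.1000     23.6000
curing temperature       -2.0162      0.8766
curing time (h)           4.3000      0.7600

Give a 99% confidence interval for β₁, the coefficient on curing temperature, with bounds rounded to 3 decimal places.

(-4.357, 0.324)

Read off: b = -2.0162, SE = 0.8766 for curing temperature.
df = n − k − 1 = 57 − 2 − 1 = 54.
t* = t_{0.005, 54} = 2.669985.
Margin = t* × SE = 2.669985 × 0.8766 = 2.34051.
CI: -2.0162 ± 2.34051 → (-4.357, 0.324).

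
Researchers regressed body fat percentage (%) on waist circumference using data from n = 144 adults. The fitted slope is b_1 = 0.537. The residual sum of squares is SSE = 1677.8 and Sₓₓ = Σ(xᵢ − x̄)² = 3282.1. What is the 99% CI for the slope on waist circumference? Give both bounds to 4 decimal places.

(0.3803, 0.6937)

MSE = SSE/(n − 2) = 1677.8/142 = 11.8155.
SE(b_1) = √(MSE/Sₓₓ) = √(11.8155/3282.1) = 0.0599998.
df = n − 2 = 142.
t* = t_{0.005, 142} = 2.610895.
Margin = t* × SE = 2.610895 × 0.0599998 = 0.156653.
CI: 0.537 ± 0.156653 → (0.3803, 0.6937).
With 99% confidence, each one-unit increase in waist circumference is associated with a change of between 0.3803 and 0.6937 % in body fat percentage.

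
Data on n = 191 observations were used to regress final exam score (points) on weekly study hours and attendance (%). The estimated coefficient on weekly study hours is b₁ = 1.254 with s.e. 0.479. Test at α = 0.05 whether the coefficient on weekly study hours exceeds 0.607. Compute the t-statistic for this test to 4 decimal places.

t = 1.3507

H₀: β₁ = 0.607 vs H₁: β₁ > 0.607.
t = (b₁ − β₁⁰)/SE = (1.254 − 0.607) / 0.479 = 1.3507.
df = n − k − 1 = 191 − 2 − 1 = 188.
One-sided p ≈ 0.0892, which is ≥ 0.05, so fail to reject H₀.
The data do not give significant evidence that the true slope on weekly study hours exceeds 0.607 points per unit, holding the other predictors fixed.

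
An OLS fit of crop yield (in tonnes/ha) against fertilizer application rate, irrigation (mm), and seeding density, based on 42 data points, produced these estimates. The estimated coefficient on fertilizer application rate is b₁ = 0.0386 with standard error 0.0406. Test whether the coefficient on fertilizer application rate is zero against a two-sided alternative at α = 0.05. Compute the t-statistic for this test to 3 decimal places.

t = 0.951

H₀: β₁ = 0 vs H₁: β₁ ≠ 0.
t = (b₁ − β₁⁰)/SE = 0.0386 / 0.0406 = 0.951.
df = n − k − 1 = 42 − 3 − 1 = 38.
Two-sided p ≈ 0.3477, which is ≥ 0.05, so fail to reject H₀.
The data do not give significant evidence of an association between fertilizer application rate and crop yield, after adjusting for the other predictors.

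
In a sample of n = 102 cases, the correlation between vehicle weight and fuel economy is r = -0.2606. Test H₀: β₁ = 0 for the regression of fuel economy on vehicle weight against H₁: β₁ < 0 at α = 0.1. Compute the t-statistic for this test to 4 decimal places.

t = -2.6993

t = r·√(n − 2)/√(1 − r²) = -0.2606·√100/√0.932088 = -2.6993.
df = n − 2 = 100.
One-sided p ≈ 0.0041, which is < 0.1, so reject H₀.
There is evidence of a linear association between vehicle weight and fuel economy.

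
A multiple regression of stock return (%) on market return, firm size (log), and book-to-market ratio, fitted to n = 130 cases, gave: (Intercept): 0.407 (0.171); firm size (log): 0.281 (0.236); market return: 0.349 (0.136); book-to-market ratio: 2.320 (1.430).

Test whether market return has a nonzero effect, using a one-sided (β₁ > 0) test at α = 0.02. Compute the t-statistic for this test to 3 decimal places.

t = 2.566

Read off: b = 0.349, SE = 0.136 for market return.
H₀: β₁ = 0 vs H₁: β₁ > 0.
t = 0.349 / 0.136 = 2.566.
df = n − k − 1 = 130 − 3 − 1 = 126.
One-sided p ≈ 0.0057, which is < 0.02, so reject H₀.
There is evidence that the true slope on market return is positive, holding the other predictors fixed.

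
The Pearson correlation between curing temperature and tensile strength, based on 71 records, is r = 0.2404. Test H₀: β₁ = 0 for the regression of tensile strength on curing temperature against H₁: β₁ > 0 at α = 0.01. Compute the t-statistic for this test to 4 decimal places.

t = r·√(n − 2)/√(1 − r²) = 0.2404·√69/√0.942208 = 2.0572.
df = n − 2 = 69.
One-sided p ≈ 0.0217, which is ≥ 0.01, so fail to reject H₀.
The data do not give significant evidence of a linear association between curing temperature and tensile strength.

t = 2.0572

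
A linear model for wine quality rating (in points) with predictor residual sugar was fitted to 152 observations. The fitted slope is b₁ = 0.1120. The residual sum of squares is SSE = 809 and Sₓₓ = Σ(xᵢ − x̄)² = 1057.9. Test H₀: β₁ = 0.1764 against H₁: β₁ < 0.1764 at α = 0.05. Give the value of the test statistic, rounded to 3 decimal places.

t = -0.902

MSE = SSE/(n − 2) = 809/150 = 5.39333.
SE(b₁) = √(MSE/Sₓₓ) = √(5.39333/1057.9) = 0.0714013.
t = (0.1120 − 0.1764) / 0.0714013 = -0.902.
df = n − 2 = 150.
One-sided p ≈ 0.1843, which is ≥ 0.05, so fail to reject H₀.
The data do not give significant evidence that the true slope on residual sugar is below 0.1764 points per unit.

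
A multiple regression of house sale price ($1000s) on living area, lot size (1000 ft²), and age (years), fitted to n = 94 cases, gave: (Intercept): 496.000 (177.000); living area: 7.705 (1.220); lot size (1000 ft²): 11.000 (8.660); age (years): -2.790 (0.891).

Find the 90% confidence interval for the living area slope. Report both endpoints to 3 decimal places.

Read off: b = 7.705, SE = 1.220 for living area.
df = n − k − 1 = 94 − 3 − 1 = 90.
t* = t_{0.05, 90} = 1.661961.
Margin = t* × SE = 1.661961 × 1.220 = 2.02759.
CI: 7.705 ± 2.02759 → (5.677, 9.733).

(5.677, 9.733)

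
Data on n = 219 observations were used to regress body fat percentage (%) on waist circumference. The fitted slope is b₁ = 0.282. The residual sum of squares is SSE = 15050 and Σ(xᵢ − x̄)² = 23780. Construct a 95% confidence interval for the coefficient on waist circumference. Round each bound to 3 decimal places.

(0.176, 0.388)

MSE = SSE/(n − 2) = 15050/217 = 69.3548.
SE(b₁) = √(MSE/Sₓₓ) = √(69.3548/23780) = 0.0540048.
df = n − 2 = 217.
t* = t_{0.025, 217} = 1.970956.
Margin = t* × SE = 1.970956 × 0.0540048 = 0.10644.
CI: 0.282 ± 0.10644 → (0.176, 0.388).
With 95% confidence, each one-unit increase in waist circumference is associated with a change of between 0.176 and 0.388 % in body fat percentage.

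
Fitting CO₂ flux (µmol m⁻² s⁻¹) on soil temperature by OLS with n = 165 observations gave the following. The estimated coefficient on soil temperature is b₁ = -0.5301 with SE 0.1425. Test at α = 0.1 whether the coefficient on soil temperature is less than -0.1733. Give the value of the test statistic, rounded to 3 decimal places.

H₀: β₁ = -0.1733 vs H₁: β₁ < -0.1733.
t = (b₁ − β₁⁰)/SE = (-0.5301 − (-0.1733)) / 0.1425 = -2.504.
df = n − 2 = 165 − 2 = 163.
One-sided p ≈ 0.0066, which is < 0.1, so reject H₀.
There is evidence that the true slope on soil temperature is below -0.1733 µmol m⁻² s⁻¹ per unit.

t = -2.504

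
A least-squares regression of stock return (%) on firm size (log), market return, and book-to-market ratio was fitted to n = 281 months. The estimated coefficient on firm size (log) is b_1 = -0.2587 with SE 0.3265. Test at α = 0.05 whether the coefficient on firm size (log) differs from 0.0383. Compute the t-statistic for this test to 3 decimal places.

t = -0.910

H₀: β₁ = 0.0383 vs H₁: β₁ ≠ 0.0383.
t = (b_1 − β₁⁰)/SE = (-0.2587 − 0.0383) / 0.3265 = -0.910.
df = n − k − 1 = 281 − 3 − 1 = 277.
Two-sided p ≈ 0.3638, which is ≥ 0.05, so fail to reject H₀.
The data are consistent with a true slope of 0.0383 % per unit of firm size (log), holding the other predictors fixed.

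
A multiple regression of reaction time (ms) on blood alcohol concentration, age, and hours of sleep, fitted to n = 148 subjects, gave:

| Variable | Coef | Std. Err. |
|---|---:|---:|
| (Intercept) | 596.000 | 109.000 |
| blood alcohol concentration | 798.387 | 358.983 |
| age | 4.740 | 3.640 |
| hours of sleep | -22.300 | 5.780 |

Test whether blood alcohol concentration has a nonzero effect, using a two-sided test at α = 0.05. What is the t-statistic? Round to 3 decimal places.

t = 2.224

Read off: b = 798.387, SE = 358.983 for blood alcohol concentration.
H₀: β₁ = 0 vs H₁: β₁ ≠ 0.
t = 798.387 / 358.983 = 2.224.
df = n − k − 1 = 148 − 3 − 1 = 144.
Two-sided p ≈ 0.0277, which is < 0.05, so reject H₀.
There is evidence that blood alcohol concentration is associated with reaction time, holding the other predictors fixed.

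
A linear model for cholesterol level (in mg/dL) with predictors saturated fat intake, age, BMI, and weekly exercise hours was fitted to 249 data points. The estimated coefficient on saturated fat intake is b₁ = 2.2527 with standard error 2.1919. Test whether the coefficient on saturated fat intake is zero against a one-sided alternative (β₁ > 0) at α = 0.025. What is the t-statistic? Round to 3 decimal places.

H₀: β₁ = 0 vs H₁: β₁ > 0.
t = (b₁ − β₁⁰)/SE = 2.2527 / 2.1919 = 1.028.
df = n − k − 1 = 249 − 4 − 1 = 244.
One-sided p ≈ 0.1525, which is ≥ 0.025, so fail to reject H₀.
The data do not give significant evidence that the true slope on saturated fat intake is positive, holding the other predictors fixed.

t = 1.028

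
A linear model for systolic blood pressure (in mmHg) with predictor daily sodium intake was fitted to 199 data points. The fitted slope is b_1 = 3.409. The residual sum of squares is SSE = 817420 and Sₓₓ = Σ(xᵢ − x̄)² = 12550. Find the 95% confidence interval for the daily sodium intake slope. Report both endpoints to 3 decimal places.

MSE = SSE/(n − 2) = 817420/197 = 4149.34.
SE(b_1) = √(MSE/Sₓₓ) = √(4149.34/12550) = 0.575.
df = n − 2 = 197.
t* = t_{0.025, 197} = 1.972079.
Margin = t* × SE = 1.972079 × 0.575 = 1.13394.
CI: 3.409 ± 1.13394 → (2.275, 4.543).
With 95% confidence, each one-unit increase in daily sodium intake is associated with a change of between 2.275 and 4.543 mmHg in systolic blood pressure.

(2.275, 4.543)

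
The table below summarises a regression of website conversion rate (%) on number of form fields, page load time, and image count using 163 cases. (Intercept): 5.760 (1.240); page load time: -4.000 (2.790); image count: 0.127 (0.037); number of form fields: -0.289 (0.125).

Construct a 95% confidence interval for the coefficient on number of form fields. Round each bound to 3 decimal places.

Read off: b = -0.289, SE = 0.125 for number of form fields.
df = n − k − 1 = 163 − 3 − 1 = 159.
t* = t_{0.025, 159} = 1.974996.
Margin = t* × SE = 1.974996 × 0.125 = 0.24687.
CI: -0.289 ± 0.24687 → (-0.536, -0.042).

(-0.536, -0.042)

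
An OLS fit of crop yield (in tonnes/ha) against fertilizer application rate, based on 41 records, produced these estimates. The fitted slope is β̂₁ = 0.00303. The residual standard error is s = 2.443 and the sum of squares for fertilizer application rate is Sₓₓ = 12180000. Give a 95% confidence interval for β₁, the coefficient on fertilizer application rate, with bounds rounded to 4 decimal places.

SE(β̂₁) = s/√Sₓₓ = 2.443/√12180000 = 0.000700003.
df = n − 2 = 39.
t* = t_{0.025, 39} = 2.022691.
Margin = t* × SE = 2.022691 × 0.000700003 = 0.001416.
CI: 0.00303 ± 0.001416 → (0.0016, 0.0044).
With 95% confidence, each one-unit increase in fertilizer application rate is associated with a change of between 0.0016 and 0.0044 tonnes/ha in crop yield.

(0.0016, 0.0044)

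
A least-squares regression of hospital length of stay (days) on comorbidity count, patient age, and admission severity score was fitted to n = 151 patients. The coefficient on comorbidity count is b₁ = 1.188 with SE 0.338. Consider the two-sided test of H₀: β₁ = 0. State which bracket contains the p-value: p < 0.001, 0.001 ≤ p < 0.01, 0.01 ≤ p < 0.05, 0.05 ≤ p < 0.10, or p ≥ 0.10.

p < 0.001

t = 1.188 / 0.338 = 3.515.
df = n − k − 1 = 151 − 3 − 1 = 147.
Two-sided p = 2·P(T_{147} > |t|) ≈ 0.0006.
So p < 0.001.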